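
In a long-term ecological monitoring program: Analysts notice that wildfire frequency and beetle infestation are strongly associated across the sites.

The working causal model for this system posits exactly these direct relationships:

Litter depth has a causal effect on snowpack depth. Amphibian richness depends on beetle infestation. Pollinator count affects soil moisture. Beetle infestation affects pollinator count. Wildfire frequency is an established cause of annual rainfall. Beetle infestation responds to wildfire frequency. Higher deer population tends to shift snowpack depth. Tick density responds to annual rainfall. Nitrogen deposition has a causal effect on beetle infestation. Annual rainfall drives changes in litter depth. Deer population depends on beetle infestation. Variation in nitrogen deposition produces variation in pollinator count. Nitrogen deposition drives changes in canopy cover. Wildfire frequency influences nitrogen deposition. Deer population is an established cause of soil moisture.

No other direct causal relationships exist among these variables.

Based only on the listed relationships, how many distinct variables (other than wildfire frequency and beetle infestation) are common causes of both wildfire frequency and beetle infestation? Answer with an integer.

0

No listed variable has a causal path to both wildfire frequency and beetle infestation, so there are no common causes.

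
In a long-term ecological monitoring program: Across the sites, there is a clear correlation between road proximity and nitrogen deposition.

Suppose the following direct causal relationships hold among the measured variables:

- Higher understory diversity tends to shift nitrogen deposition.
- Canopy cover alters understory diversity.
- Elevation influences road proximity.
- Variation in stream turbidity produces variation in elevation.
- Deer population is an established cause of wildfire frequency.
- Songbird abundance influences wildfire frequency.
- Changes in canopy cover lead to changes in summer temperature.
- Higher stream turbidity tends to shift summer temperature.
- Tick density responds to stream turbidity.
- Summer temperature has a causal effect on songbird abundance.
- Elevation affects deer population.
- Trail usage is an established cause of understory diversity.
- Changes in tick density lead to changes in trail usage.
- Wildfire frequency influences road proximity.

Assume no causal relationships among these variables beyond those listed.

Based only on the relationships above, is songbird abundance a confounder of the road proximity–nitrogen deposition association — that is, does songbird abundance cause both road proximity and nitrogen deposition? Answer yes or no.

no

Songbird abundance has no stated causal path to nitrogen deposition. A confounder must cause both variables, so songbird abundance does not qualify.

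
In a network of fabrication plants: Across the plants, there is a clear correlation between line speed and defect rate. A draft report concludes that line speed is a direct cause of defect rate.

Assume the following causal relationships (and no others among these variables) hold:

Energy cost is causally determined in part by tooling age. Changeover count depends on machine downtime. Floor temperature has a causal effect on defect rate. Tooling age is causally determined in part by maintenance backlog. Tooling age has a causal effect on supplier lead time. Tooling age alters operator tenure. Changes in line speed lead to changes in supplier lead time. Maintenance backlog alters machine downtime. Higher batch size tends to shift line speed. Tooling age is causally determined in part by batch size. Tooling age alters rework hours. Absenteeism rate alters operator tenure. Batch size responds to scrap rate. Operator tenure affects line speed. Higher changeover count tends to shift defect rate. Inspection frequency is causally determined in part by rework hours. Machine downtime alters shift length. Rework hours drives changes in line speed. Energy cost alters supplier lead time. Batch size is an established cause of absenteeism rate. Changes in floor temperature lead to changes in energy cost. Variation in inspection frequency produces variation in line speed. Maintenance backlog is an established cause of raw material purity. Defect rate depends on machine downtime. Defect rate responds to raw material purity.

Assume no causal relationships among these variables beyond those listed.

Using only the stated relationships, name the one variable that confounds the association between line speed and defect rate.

Maintenance backlog has a causal path to line speed (maintenance backlog → tooling age → operator tenure → line speed) and a separate causal path to defect rate (maintenance backlog → machine downtime → defect rate), so it is a common cause of both.
No stated relationship gives line speed a causal route to defect rate, so the correlation is explained by the shared upstream cause rather than a direct effect.

maintenance backlog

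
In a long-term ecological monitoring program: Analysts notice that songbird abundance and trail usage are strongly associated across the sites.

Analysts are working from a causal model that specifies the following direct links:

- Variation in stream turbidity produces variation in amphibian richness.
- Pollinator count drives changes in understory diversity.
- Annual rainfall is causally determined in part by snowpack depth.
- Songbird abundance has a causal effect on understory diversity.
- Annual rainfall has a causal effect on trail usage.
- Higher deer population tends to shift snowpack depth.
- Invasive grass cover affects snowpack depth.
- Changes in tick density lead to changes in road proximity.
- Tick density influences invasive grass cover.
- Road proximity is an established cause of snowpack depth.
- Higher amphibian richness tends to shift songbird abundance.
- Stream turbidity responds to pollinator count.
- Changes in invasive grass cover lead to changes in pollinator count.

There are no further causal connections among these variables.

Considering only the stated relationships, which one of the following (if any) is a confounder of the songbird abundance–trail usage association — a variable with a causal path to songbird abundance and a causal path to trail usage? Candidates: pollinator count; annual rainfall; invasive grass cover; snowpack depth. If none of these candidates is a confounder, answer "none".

Invasive grass cover causes songbird abundance (invasive grass cover → pollinator count → stream turbidity → amphibian richness → songbird abundance) and also causes trail usage (invasive grass cover → snowpack depth → annual rainfall → trail usage); it is a common cause of both.
Each of the other candidates lacks a causal path to at least one of songbird abundance and trail usage, so they do not confound the relationship.

invasive grass cover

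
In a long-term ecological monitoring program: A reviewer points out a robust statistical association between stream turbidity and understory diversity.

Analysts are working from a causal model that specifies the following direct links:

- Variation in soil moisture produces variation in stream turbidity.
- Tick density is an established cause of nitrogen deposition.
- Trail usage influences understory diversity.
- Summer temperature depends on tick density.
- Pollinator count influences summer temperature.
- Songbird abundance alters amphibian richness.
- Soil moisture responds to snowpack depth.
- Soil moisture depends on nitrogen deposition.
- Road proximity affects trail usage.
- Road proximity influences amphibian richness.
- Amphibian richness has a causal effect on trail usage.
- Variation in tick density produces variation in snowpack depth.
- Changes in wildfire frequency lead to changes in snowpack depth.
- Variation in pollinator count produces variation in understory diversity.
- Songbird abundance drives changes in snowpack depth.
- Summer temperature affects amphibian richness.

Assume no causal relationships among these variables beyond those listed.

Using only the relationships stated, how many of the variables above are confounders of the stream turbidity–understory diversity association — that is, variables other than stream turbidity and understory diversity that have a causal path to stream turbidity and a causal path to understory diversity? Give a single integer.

The common causes are: songbird abundance (to stream turbidity via songbird abundance → snowpack depth → soil moisture → stream turbidity; to understory diversity via songbird abundance → amphibian richness → trail usage → understory diversity); tick density (to stream turbidity via tick density → nitrogen deposition → soil moisture → stream turbidity; to understory diversity via tick density → summer temperature → amphibian richness → trail usage → understory diversity).
Every other variable lacks a causal path to at least one of stream turbidity and understory diversity.

2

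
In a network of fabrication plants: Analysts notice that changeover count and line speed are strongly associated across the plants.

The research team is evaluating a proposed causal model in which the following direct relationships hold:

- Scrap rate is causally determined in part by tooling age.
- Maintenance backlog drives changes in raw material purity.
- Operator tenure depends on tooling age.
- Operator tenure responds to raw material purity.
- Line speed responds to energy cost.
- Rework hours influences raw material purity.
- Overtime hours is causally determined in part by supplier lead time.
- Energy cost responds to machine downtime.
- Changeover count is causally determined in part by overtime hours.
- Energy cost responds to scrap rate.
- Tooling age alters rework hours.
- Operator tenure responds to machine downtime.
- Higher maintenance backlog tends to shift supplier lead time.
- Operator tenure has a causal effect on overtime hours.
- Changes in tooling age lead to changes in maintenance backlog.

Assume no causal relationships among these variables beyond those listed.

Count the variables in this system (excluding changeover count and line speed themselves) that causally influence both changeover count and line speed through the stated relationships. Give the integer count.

The common causes are: machine downtime (to changeover count via machine downtime → operator tenure → overtime hours → changeover count; to line speed via machine downtime → energy cost → line speed); tooling age (to changeover count via tooling age → operator tenure → overtime hours → changeover count; to line speed via tooling age → scrap rate → energy cost → line speed).
Every other variable lacks a causal path to at least one of changeover count and line speed.

2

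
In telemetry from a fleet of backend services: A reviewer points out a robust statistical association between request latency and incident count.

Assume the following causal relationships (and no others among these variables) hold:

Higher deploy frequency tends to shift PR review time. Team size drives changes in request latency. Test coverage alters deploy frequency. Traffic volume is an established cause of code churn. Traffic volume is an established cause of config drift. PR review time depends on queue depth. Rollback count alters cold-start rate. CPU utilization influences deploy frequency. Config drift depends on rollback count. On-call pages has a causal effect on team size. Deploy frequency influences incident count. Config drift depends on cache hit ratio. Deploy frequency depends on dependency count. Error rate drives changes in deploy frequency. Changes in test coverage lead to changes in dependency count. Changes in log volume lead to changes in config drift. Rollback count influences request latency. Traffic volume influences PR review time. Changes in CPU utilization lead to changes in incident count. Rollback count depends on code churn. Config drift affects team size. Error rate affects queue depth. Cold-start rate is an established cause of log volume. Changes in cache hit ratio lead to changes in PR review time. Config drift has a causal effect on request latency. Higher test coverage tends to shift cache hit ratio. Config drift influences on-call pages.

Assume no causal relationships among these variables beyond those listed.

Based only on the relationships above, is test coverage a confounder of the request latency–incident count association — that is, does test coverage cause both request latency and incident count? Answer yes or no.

yes

Test coverage has a causal path to request latency (test coverage → cache hit ratio → config drift → request latency) and to incident count (test coverage → deploy frequency → incident count), so it is a common cause of both — a confounder.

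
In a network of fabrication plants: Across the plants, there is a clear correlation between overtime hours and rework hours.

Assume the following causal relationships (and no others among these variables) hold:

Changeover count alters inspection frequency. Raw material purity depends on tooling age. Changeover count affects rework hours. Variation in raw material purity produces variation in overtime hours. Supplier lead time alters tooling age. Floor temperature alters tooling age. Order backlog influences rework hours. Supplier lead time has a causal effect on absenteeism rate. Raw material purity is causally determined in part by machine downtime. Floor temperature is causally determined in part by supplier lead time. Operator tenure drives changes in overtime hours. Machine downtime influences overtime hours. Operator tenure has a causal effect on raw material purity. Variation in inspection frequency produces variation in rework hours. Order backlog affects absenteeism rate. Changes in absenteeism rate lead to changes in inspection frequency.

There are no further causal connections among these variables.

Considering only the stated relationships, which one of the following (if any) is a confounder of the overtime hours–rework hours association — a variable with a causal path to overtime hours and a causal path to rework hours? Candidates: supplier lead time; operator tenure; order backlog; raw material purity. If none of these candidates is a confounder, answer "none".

supplier lead time

Supplier lead time causes overtime hours (supplier lead time → tooling age → raw material purity → overtime hours) and also causes rework hours (supplier lead time → absenteeism rate → inspection frequency → rework hours); it is a common cause of both.
Each of the other candidates lacks a causal path to at least one of overtime hours and rework hours, so they do not confound the relationship.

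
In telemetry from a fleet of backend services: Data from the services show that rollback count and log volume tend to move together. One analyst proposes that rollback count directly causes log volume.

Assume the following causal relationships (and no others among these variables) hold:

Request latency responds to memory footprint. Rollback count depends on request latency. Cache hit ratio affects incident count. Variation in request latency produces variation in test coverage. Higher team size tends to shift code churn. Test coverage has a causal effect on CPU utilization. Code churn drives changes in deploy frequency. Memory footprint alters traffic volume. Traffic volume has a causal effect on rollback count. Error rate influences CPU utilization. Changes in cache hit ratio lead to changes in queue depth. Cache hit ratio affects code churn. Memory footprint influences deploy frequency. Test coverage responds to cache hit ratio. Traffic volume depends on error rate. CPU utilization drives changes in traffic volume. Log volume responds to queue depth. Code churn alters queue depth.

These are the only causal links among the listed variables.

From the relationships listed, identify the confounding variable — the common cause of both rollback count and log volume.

Cache hit ratio has a causal path to rollback count (cache hit ratio → test coverage → CPU utilization → traffic volume → rollback count) and a separate causal path to log volume (cache hit ratio → queue depth → log volume), so it is a common cause of both.
No stated relationship gives rollback count a causal route to log volume, so the correlation is explained by the shared upstream cause rather than a direct effect.

cache hit ratio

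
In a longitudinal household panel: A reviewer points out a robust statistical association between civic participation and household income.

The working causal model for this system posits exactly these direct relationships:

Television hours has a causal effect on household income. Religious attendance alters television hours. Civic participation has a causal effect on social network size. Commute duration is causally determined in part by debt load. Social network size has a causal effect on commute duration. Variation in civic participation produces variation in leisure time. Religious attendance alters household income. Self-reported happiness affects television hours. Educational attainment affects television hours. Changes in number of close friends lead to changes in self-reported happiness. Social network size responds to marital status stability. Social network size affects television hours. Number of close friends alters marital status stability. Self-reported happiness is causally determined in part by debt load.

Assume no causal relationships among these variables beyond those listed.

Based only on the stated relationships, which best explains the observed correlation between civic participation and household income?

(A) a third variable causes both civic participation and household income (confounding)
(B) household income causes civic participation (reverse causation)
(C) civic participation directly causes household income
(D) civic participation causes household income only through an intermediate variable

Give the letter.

D

Civic participation reaches household income through civic participation → social network size → television hours → household income — an indirect causal chain with no direct civic participation → household income link. No variable causes both civic participation and household income, so confounding is ruled out; the effect is mediated.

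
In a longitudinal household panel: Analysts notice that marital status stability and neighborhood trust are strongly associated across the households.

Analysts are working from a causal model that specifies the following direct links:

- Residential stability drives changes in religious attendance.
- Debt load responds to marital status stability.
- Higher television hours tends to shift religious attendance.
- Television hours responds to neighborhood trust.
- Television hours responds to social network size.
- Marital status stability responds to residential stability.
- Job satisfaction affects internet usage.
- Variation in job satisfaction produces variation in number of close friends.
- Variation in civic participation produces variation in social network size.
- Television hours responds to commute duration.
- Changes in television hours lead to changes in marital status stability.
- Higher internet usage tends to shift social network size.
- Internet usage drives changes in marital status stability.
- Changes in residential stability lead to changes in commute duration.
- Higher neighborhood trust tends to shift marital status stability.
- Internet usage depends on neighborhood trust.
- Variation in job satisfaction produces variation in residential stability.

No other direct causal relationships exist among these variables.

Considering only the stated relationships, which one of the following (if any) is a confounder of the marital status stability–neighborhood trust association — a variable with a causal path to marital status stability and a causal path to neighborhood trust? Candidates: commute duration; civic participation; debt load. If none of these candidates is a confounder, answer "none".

none

None of the listed candidates has causal paths to both marital status stability and neighborhood trust in the stated relationships, so none is a common cause.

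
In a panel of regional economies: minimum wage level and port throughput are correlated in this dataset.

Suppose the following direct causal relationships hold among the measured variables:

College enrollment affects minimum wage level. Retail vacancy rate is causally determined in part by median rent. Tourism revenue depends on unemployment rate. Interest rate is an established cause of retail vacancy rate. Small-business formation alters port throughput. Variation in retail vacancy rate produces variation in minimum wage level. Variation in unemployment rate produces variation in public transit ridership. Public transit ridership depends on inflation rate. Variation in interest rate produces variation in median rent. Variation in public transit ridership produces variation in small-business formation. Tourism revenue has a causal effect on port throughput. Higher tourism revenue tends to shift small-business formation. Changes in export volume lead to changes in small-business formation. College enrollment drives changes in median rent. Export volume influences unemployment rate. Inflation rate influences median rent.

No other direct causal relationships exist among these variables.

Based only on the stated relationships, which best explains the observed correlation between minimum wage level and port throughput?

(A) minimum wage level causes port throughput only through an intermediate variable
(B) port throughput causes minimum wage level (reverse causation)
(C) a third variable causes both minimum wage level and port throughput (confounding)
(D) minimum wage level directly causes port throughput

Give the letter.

C

Inflation rate causes minimum wage level (inflation rate → median rent → retail vacancy rate → minimum wage level) and port throughput (inflation rate → public transit ridership → small-business formation → port throughput) — a common cause creating the correlation.
There is no stated path from minimum wage level to port throughput or from port throughput to minimum wage level, so neither direct nor reverse causation applies.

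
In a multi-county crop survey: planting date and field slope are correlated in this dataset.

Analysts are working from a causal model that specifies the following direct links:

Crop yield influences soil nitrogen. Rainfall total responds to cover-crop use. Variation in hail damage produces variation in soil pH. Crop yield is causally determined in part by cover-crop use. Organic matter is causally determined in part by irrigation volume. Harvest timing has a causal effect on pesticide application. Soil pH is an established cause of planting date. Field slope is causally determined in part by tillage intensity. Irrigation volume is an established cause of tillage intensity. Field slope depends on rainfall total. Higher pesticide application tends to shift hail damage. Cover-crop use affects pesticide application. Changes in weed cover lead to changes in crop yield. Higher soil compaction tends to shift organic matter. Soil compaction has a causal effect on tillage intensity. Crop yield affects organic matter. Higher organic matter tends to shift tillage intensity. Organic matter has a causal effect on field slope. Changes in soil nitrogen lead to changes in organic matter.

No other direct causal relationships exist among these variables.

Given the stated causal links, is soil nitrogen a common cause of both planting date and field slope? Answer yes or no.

no

Soil nitrogen has no stated causal path to planting date. A confounder must cause both variables, so soil nitrogen does not qualify.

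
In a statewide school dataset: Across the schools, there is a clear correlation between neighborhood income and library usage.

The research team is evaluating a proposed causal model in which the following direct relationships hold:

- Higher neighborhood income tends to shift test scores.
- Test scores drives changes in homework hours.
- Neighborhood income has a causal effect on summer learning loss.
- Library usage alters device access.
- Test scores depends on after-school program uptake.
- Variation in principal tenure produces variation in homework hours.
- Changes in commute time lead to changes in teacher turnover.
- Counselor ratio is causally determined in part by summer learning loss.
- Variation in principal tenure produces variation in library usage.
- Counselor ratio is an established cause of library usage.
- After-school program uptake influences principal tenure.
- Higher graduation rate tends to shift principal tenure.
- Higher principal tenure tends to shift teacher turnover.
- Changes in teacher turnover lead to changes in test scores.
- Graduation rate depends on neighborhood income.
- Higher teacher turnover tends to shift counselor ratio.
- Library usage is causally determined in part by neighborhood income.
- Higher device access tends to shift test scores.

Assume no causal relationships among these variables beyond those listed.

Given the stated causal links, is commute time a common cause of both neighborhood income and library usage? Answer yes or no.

Commute time has no stated causal path to neighborhood income. A confounder must cause both variables, so commute time does not qualify.

no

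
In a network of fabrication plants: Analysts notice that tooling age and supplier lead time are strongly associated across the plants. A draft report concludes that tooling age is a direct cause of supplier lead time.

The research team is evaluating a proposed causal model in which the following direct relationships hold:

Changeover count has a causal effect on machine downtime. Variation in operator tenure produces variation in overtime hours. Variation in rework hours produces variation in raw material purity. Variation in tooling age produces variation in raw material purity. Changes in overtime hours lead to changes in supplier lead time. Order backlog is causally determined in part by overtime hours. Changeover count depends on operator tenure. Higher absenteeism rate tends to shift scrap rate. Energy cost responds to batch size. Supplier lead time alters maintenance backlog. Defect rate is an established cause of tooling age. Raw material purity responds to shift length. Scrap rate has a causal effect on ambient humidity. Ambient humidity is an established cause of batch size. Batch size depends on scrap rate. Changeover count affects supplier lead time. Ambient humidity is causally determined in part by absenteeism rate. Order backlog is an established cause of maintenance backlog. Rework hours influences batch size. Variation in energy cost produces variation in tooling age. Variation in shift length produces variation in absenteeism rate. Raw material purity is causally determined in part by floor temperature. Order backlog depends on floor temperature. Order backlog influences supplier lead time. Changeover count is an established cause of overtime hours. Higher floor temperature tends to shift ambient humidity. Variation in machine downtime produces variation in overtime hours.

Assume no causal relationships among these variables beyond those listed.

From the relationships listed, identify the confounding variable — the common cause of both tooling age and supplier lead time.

floor temperature

Floor temperature has a causal path to tooling age (floor temperature → ambient humidity → batch size → energy cost → tooling age) and a separate causal path to supplier lead time (floor temperature → order backlog → supplier lead time), so it is a common cause of both.
No stated relationship gives tooling age a causal route to supplier lead time, so the correlation is explained by the shared upstream cause rather than a direct effect.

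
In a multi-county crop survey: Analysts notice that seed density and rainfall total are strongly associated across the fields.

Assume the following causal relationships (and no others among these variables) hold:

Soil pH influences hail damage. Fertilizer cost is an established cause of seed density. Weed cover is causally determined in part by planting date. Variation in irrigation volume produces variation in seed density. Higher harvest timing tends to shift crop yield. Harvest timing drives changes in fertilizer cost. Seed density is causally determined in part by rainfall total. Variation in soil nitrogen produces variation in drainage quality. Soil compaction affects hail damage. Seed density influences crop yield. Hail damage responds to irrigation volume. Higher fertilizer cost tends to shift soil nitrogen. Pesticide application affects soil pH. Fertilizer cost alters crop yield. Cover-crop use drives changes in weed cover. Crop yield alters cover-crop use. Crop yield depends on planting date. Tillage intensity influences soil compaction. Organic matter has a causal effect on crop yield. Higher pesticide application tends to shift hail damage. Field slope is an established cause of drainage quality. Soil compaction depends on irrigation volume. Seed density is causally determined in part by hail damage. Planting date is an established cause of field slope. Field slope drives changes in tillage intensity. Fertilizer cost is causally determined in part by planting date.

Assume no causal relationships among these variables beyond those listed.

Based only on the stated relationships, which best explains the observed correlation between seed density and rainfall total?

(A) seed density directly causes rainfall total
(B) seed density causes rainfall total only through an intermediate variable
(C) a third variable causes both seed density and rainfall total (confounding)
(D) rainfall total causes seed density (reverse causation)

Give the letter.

The stated link runs rainfall total → seed density; seed density has no causal path to rainfall total. No variable causes both, so confounding is ruled out. The correlation reflects reverse causation.

D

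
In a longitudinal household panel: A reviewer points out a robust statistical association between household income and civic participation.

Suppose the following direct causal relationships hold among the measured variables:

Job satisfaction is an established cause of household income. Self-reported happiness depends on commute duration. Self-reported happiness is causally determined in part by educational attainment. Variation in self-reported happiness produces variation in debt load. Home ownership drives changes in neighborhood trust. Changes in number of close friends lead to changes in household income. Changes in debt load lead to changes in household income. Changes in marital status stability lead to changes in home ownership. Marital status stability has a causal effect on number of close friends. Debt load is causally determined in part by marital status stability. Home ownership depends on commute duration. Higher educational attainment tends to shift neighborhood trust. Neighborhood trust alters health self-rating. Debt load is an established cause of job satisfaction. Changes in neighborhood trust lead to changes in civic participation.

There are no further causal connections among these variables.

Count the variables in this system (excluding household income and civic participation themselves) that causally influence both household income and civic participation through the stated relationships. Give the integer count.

3

The common causes are: commute duration (to household income via commute duration → self-reported happiness → debt load → household income; to civic participation via commute duration → home ownership → neighborhood trust → civic participation); educational attainment (to household income via educational attainment → self-reported happiness → debt load → household income; to civic participation via educational attainment → neighborhood trust → civic participation); marital status stability (to household income via marital status stability → number of close friends → household income; to civic participation via marital status stability → home ownership → neighborhood trust → civic participation).
Every other variable lacks a causal path to at least one of household income and civic participation.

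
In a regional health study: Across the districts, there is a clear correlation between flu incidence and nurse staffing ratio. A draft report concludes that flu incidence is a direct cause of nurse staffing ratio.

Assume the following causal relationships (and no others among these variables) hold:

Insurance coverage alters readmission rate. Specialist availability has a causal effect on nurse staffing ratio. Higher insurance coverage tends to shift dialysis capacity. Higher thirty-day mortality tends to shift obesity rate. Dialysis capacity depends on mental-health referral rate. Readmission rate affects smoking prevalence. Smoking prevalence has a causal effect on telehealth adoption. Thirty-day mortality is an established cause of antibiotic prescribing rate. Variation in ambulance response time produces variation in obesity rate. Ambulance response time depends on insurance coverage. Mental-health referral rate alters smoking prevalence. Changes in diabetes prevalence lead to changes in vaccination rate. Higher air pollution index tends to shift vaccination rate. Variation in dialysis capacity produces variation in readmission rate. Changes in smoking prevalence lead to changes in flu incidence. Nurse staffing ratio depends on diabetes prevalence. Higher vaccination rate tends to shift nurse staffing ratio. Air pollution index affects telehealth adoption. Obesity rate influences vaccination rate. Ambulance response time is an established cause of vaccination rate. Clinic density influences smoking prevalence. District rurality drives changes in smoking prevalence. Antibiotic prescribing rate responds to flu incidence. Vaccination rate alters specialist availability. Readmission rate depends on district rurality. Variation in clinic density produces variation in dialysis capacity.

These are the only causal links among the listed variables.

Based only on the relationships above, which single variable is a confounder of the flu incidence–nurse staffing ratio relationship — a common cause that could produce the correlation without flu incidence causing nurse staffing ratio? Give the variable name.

Insurance coverage has a causal path to flu incidence (insurance coverage → readmission rate → smoking prevalence → flu incidence) and a separate causal path to nurse staffing ratio (insurance coverage → ambulance response time → vaccination rate → nurse staffing ratio), so it is a common cause of both.
No stated relationship gives flu incidence a causal route to nurse staffing ratio, so the correlation is explained by the shared upstream cause rather than a direct effect.

insurance coverage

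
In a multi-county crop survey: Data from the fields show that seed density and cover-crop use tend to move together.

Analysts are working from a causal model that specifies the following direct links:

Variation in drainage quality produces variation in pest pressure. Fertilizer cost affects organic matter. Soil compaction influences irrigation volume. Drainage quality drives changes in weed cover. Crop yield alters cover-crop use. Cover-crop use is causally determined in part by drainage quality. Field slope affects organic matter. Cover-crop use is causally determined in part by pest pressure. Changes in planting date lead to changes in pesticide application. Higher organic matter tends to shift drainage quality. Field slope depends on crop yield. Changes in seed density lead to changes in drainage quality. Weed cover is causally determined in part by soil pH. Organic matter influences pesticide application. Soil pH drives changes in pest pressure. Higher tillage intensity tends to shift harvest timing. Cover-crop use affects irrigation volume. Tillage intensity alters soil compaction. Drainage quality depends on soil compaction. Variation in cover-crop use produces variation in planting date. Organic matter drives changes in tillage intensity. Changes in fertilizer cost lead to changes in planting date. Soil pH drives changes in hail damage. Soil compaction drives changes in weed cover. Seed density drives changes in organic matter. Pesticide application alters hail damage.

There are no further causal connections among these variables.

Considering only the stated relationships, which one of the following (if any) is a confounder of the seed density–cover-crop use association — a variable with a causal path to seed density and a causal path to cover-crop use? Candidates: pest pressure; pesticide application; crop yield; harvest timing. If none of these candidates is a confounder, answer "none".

none

None of the listed candidates has causal paths to both seed density and cover-crop use in the stated relationships, so none is a common cause.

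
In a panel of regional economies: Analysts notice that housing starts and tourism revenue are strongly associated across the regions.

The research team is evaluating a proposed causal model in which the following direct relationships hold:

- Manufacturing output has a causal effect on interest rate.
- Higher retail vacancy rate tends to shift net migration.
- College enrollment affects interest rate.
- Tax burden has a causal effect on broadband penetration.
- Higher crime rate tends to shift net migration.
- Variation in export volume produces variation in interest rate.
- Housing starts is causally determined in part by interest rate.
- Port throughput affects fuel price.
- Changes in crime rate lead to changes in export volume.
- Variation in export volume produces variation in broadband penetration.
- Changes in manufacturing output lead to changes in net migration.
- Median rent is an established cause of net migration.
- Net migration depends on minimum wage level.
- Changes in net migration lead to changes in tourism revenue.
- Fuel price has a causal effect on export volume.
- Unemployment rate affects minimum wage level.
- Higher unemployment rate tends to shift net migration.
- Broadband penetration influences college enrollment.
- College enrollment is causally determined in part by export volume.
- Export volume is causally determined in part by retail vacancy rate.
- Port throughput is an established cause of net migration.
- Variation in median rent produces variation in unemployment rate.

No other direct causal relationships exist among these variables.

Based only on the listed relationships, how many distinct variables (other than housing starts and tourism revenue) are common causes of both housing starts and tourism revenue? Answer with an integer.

4

The common causes are: crime rate (to housing starts via crime rate → export volume → interest rate → housing starts; to tourism revenue via crime rate → net migration → tourism revenue); manufacturing output (to housing starts via manufacturing output → interest rate → housing starts; to tourism revenue via manufacturing output → net migration → tourism revenue); port throughput (to housing starts via port throughput → fuel price → export volume → interest rate → housing starts; to tourism revenue via port throughput → net migration → tourism revenue); retail vacancy rate (to housing starts via retail vacancy rate → export volume → interest rate → housing starts; to tourism revenue via retail vacancy rate → net migration → tourism revenue).
Every other variable lacks a causal path to at least one of housing starts and tourism revenue.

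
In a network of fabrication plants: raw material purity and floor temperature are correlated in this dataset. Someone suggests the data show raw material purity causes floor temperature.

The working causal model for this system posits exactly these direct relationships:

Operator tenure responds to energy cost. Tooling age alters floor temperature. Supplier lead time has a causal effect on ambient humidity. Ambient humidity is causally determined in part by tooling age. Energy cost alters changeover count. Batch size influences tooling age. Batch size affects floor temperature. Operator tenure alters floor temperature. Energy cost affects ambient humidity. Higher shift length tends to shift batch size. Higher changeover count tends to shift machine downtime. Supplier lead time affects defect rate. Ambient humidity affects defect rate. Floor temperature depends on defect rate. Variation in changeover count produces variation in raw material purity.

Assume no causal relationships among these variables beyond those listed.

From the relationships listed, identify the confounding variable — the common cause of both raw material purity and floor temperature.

energy cost

Energy cost has a causal path to raw material purity (energy cost → changeover count → raw material purity) and a separate causal path to floor temperature (energy cost → operator tenure → floor temperature), so it is a common cause of both.
No stated relationship gives raw material purity a causal route to floor temperature, so the correlation is explained by the shared upstream cause rather than a direct effect.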